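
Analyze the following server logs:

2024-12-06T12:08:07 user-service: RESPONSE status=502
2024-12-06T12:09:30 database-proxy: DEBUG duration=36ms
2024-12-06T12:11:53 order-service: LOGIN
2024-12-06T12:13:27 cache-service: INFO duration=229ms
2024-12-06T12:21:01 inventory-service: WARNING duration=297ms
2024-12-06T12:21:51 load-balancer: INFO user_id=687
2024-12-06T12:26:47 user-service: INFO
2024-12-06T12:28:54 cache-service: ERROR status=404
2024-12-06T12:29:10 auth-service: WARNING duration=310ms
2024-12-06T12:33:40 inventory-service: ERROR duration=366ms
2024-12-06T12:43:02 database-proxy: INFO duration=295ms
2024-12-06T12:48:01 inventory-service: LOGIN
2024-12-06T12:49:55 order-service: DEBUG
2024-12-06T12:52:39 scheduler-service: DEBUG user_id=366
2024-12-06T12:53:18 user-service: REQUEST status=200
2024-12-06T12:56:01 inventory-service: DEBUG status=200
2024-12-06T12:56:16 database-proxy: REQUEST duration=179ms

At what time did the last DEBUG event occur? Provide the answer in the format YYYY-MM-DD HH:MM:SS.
2024-12-06 12:56:01

To find the last event:

1. Filter for all DEBUG events
2. Sort by timestamp
3. Select the last one
4. Timestamp: 2024-12-06 12:56:01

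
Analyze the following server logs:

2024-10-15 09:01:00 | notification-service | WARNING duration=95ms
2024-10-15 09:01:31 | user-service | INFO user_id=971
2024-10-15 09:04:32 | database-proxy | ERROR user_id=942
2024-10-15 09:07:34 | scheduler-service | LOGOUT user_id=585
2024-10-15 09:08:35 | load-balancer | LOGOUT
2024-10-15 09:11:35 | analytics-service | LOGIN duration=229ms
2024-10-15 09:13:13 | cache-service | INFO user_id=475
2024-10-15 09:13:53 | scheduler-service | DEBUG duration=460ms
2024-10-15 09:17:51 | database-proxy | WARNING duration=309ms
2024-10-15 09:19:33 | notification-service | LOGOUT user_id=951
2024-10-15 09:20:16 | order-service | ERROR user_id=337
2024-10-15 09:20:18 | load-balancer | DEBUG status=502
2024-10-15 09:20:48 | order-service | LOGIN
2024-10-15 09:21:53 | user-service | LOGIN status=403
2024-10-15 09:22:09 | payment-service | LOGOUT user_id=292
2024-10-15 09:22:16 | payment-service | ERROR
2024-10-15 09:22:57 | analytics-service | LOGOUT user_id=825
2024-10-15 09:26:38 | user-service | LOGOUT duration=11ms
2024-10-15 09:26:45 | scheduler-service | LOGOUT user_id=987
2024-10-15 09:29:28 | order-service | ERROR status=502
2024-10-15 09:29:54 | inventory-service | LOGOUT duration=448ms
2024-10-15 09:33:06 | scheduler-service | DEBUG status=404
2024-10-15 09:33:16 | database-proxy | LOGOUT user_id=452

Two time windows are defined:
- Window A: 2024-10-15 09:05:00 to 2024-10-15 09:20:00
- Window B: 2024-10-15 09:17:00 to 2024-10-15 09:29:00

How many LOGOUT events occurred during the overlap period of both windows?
1

To find overlap events:

1. Window A: 2024-10-15 09:05:00 to 2024-10-15 09:20:00
2. Window B: 2024-10-15 09:17:00 to 2024-10-15 09:29:00
3. Overlap period: 2024-10-15 09:17:00 to 2024-10-15 09:20:00
4. Count LOGOUT events in overlap: 1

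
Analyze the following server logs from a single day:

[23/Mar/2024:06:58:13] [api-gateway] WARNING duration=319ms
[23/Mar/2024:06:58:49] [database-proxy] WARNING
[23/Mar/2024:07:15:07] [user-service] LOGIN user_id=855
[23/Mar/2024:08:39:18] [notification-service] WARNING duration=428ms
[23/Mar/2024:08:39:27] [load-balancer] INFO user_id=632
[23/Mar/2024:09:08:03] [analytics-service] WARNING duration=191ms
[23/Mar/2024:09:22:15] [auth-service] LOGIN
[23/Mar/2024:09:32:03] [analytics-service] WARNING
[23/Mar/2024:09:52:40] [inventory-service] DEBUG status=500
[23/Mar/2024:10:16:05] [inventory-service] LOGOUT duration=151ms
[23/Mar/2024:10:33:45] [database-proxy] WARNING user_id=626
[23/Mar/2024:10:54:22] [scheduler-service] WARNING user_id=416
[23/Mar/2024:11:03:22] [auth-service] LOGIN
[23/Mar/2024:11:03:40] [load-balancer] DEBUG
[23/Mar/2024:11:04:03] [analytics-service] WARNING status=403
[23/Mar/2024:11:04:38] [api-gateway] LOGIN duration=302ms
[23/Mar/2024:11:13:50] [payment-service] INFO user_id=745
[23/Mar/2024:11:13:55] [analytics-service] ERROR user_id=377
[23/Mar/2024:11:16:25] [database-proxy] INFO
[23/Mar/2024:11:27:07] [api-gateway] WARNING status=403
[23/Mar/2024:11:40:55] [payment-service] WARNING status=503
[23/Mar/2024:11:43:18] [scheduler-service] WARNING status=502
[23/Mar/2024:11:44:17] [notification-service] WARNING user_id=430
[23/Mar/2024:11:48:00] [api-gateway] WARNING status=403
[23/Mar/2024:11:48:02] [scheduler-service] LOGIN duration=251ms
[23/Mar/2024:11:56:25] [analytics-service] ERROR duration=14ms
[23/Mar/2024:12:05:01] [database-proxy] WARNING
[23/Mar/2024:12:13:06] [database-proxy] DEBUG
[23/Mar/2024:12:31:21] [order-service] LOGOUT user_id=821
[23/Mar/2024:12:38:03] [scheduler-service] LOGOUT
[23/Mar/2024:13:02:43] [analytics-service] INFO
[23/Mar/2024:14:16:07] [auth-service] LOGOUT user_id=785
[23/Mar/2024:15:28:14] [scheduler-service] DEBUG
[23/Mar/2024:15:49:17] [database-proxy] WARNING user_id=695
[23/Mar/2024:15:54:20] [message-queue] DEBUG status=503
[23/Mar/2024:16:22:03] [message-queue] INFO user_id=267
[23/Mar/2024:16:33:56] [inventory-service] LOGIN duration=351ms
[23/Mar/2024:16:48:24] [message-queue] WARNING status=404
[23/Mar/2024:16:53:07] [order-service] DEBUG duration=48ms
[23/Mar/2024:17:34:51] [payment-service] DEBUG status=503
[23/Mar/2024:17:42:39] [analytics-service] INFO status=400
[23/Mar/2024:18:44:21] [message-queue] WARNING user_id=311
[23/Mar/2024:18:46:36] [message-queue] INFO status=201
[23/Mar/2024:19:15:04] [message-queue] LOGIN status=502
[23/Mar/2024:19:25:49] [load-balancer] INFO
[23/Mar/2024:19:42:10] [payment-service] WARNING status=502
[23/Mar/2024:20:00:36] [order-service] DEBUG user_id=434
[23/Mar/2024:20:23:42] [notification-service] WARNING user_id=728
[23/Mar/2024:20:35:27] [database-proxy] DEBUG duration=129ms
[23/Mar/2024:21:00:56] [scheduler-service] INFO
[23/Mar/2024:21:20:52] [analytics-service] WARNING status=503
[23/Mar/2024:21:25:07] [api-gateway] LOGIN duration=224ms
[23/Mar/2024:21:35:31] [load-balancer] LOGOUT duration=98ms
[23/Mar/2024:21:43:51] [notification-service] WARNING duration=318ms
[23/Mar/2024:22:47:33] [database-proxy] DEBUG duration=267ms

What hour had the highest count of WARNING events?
11

To find the peak hour:

1. Group all WARNING events by hour
2. Count events in each hour
3. Find hour with maximum count
4. Peak hour: 11 (with 6 events)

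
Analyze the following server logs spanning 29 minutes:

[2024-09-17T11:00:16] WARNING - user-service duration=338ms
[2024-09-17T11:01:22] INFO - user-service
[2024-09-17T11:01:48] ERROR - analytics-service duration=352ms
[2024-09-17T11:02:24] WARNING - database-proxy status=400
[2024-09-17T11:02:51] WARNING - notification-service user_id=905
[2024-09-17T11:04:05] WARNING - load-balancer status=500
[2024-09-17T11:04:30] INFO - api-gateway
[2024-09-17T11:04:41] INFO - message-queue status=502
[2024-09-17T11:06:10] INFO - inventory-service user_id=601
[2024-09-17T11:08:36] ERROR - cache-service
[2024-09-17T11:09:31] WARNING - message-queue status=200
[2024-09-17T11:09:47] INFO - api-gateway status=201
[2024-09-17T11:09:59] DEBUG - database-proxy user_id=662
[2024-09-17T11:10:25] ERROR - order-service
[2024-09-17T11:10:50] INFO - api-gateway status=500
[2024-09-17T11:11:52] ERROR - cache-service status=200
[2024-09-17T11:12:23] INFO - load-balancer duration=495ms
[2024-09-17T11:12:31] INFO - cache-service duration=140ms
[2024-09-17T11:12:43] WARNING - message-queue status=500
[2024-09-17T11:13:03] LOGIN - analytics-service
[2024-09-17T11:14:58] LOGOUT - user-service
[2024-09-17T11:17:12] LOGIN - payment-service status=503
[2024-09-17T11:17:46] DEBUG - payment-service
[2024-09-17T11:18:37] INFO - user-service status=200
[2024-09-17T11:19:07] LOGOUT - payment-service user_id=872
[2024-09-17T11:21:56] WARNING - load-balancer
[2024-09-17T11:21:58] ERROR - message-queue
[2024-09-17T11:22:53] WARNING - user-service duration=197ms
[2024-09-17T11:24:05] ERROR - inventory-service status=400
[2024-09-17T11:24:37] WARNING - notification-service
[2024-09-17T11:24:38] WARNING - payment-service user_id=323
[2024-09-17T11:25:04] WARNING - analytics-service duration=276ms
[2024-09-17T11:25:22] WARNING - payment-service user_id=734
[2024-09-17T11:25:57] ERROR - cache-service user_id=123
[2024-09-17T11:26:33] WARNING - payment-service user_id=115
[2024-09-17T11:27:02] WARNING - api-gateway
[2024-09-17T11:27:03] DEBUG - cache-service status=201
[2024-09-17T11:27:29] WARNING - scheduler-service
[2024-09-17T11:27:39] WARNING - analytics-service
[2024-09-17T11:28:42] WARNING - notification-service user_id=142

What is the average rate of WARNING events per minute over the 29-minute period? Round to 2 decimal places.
0.59

To calculate the rate:

1. Count total WARNING events: 17
2. Total time period: 29 minutes
3. Rate = 17 / 29 = 0.59 events per minute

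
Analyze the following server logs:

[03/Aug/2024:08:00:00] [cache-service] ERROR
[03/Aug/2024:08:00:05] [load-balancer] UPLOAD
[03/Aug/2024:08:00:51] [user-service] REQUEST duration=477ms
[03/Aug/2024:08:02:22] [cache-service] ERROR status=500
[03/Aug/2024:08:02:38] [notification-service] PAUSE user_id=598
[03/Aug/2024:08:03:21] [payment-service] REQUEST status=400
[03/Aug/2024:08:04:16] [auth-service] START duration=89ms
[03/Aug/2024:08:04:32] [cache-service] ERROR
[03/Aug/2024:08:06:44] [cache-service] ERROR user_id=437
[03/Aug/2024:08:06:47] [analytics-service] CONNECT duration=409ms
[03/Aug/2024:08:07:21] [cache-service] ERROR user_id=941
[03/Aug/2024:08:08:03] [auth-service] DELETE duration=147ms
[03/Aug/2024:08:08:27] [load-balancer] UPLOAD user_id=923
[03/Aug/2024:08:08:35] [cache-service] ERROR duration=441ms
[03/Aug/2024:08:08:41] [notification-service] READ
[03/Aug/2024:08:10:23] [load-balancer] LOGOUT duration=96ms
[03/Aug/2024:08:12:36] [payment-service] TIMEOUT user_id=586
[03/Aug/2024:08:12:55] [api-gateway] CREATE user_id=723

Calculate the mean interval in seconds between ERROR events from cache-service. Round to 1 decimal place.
103.0

To calculate average interval:

1. Find all ERROR events for cache-service in order
2. Calculate time gaps between consecutive events
3. Compute mean of gaps: 515 / 5 = 103.0 seconds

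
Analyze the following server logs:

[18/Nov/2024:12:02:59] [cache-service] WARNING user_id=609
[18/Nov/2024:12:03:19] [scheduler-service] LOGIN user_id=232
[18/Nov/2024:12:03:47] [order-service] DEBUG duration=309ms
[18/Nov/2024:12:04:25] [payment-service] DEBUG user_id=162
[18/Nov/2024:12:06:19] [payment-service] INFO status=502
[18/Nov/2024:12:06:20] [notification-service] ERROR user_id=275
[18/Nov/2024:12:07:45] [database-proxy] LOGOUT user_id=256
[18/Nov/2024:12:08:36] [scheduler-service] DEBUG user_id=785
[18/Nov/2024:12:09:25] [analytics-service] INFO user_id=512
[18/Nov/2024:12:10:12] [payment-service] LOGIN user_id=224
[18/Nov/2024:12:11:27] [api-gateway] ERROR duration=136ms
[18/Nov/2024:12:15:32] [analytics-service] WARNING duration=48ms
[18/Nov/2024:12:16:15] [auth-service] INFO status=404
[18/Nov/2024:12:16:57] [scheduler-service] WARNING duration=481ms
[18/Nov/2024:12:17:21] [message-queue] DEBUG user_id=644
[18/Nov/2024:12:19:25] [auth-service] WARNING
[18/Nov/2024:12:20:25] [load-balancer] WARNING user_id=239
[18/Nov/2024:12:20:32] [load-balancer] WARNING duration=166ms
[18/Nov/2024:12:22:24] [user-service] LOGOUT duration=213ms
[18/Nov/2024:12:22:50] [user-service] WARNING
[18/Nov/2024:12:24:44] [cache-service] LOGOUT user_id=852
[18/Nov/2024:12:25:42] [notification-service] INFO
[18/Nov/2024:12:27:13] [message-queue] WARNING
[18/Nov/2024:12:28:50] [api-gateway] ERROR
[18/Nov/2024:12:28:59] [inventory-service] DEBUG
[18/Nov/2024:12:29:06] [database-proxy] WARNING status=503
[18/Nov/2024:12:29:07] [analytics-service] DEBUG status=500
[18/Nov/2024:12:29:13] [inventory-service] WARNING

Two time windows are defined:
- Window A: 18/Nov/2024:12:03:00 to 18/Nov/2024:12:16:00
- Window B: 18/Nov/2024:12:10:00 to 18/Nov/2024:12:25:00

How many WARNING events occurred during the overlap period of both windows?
1

To find overlap events:

1. Window A: 18/Nov/2024:12:03:00 to 18/Nov/2024:12:16:00
2. Window B: 18/Nov/2024:12:10:00 to 18/Nov/2024:12:25:00
3. Overlap period: 18/Nov/2024:12:10:00 to 18/Nov/2024:12:16:00
4. Count WARNING events in overlap: 1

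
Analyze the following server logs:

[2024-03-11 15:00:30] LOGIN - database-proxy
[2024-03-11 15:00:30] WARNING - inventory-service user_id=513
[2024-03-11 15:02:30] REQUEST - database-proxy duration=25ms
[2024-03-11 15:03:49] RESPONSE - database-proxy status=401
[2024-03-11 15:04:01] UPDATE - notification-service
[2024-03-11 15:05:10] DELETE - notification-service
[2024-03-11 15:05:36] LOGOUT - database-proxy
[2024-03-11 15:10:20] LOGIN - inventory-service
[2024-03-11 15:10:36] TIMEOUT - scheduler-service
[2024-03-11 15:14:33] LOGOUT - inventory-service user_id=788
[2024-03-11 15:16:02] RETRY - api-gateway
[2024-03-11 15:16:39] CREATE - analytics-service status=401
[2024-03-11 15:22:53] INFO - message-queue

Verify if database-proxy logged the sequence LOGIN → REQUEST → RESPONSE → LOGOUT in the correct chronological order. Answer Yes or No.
Yes

To verify sequence order:

1. Find all events in sequence LOGIN → REQUEST → RESPONSE → LOGOUT for database-proxy
2. Extract their timestamps
3. Check if timestamps are in ascending order
4. Result: Yes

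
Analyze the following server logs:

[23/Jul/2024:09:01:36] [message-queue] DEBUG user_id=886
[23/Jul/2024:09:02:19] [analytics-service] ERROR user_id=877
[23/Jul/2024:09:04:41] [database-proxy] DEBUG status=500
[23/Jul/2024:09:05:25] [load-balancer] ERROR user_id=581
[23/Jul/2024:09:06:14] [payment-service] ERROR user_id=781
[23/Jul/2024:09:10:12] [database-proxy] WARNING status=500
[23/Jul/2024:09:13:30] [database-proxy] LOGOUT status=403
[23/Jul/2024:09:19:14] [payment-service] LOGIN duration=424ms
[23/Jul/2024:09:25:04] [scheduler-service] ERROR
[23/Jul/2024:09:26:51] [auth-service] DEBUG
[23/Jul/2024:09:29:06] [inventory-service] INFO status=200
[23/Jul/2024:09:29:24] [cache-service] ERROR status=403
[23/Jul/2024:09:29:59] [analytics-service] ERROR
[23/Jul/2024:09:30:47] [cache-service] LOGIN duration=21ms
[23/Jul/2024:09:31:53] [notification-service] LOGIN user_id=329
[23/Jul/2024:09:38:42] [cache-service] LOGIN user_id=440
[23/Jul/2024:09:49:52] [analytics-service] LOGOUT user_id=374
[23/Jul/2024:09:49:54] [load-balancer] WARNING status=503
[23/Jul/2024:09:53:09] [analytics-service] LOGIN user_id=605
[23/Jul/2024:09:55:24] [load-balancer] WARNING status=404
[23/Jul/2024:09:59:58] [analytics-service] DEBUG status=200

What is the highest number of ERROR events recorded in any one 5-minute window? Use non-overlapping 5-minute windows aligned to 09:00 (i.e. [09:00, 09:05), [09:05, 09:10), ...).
3

To find the burst window:

1. Divide the log period into non-overlapping 5-minute windows starting at 09:00
2. Count ERROR events in each window
3. Find the window with maximum count
4. Maximum events in a window: 3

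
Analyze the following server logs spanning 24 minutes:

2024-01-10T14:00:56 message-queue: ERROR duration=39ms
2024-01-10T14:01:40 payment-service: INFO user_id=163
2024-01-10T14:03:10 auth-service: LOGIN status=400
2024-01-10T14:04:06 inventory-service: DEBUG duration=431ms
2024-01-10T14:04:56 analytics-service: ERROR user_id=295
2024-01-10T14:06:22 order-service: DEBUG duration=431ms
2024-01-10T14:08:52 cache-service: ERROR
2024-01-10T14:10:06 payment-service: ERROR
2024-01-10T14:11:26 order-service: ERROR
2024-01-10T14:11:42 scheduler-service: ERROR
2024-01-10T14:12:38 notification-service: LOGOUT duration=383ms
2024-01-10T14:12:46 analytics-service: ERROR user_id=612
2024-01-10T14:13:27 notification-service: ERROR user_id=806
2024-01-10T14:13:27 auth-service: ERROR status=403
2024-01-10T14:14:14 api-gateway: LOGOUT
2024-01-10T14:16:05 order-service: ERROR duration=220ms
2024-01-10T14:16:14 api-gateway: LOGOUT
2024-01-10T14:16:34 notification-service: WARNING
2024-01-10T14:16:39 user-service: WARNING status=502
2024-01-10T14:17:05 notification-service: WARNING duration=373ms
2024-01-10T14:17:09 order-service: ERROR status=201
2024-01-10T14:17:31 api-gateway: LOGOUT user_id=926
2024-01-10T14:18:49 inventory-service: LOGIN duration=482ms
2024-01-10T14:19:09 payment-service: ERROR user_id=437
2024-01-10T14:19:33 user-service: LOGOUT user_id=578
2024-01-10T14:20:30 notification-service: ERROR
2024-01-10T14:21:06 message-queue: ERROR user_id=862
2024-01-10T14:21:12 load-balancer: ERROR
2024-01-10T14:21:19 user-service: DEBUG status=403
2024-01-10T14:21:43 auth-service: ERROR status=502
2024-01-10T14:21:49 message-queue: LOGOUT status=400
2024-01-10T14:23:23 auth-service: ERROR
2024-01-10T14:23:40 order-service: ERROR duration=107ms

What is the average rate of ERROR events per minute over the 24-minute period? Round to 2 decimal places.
0.75

To calculate the rate:

1. Count total ERROR events: 18
2. Total time period: 24 minutes
3. Rate = 18 / 24 = 0.75 events per minute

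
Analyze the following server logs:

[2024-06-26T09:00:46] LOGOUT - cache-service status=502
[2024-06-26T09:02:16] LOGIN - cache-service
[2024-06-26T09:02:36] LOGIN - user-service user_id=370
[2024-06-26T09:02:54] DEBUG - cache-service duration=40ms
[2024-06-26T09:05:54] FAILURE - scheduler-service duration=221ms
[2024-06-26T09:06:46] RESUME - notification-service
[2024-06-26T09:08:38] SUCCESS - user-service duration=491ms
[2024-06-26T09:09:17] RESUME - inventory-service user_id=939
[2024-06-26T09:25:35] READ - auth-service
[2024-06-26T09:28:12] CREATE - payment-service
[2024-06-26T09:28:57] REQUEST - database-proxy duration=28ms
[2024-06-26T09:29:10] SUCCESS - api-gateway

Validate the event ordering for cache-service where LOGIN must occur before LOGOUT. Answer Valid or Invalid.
Invalid

To validate ordering:

1. Required order: LOGIN → LOGOUT
2. Rule: LOGIN must occur before LOGOUT
3. Check actual order of events for cache-service
4. Result: Invalid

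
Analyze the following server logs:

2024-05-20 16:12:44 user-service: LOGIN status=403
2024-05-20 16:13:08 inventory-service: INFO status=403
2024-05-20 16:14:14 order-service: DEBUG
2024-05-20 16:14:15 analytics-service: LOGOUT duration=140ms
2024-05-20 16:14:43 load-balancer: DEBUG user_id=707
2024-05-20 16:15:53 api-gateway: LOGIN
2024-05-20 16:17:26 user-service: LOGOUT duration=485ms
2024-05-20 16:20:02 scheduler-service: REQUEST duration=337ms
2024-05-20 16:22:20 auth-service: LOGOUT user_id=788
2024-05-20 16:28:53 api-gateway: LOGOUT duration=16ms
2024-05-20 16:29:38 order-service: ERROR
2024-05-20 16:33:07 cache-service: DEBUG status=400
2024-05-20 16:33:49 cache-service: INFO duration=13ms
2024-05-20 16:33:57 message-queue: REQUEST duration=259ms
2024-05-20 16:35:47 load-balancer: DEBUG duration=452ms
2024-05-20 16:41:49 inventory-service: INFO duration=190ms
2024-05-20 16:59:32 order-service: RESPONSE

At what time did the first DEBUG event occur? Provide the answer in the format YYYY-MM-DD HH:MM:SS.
2024-05-20 16:14:14

To find the first event:

1. Filter for all DEBUG events
2. Sort by timestamp
3. Select the first one
4. Timestamp: 2024-05-20 16:14:14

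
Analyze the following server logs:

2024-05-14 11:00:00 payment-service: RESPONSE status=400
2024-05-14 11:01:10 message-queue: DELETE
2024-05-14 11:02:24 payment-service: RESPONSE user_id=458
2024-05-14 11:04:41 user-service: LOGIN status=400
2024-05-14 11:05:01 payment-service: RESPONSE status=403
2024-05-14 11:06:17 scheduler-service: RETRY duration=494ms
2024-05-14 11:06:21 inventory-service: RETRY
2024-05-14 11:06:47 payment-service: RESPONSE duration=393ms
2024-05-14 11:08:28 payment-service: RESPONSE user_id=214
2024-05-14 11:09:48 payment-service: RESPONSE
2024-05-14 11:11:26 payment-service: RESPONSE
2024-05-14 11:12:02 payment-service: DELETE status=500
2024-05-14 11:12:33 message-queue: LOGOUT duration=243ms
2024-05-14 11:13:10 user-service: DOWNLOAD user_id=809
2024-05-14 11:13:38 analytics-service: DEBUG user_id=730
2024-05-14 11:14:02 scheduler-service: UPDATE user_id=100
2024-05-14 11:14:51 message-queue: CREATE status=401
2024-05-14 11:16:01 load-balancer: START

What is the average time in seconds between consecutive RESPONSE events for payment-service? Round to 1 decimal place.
114.3

To calculate average interval:

1. Find all RESPONSE events for payment-service in order
2. Calculate time gaps between consecutive events
3. Compute mean of gaps: 686 / 6 = 114.3 seconds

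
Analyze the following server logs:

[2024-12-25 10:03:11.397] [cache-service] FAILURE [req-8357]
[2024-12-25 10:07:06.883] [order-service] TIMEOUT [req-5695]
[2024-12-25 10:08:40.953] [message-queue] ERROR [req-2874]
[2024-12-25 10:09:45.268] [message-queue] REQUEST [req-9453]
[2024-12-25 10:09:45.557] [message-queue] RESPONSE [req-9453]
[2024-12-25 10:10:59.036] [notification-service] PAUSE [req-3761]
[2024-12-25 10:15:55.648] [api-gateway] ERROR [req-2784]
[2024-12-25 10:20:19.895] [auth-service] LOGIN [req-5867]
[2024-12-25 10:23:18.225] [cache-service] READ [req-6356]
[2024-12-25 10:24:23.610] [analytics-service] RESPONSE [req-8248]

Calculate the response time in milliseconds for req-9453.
289

To calculate latency:

1. Find REQUEST with id req-9453: 2024-12-25 10:09:45.268
2. Find RESPONSE with id req-9453: 2024-12-25 10:09:45.557
3. Latency: 2024-12-25 10:09:45.557 - 2024-12-25 10:09:45.268 = 289ms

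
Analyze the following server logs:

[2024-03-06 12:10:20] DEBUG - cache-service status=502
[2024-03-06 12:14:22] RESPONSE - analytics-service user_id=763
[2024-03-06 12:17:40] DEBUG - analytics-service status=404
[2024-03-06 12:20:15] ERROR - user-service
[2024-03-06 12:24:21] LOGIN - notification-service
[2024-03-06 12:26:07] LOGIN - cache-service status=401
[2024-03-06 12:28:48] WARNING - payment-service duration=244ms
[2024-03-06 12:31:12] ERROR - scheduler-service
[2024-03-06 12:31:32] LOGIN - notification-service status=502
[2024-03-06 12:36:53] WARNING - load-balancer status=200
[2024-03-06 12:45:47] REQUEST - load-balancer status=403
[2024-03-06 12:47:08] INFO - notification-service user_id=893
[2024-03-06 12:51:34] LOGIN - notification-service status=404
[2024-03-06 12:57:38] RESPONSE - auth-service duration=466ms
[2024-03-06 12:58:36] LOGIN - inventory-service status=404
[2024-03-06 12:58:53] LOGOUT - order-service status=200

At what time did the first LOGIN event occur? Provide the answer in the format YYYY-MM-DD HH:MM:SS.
2024-03-06 12:24:21

To find the first event:

1. Filter for all LOGIN events
2. Sort by timestamp
3. Select the first one
4. Timestamp: 2024-03-06 12:24:21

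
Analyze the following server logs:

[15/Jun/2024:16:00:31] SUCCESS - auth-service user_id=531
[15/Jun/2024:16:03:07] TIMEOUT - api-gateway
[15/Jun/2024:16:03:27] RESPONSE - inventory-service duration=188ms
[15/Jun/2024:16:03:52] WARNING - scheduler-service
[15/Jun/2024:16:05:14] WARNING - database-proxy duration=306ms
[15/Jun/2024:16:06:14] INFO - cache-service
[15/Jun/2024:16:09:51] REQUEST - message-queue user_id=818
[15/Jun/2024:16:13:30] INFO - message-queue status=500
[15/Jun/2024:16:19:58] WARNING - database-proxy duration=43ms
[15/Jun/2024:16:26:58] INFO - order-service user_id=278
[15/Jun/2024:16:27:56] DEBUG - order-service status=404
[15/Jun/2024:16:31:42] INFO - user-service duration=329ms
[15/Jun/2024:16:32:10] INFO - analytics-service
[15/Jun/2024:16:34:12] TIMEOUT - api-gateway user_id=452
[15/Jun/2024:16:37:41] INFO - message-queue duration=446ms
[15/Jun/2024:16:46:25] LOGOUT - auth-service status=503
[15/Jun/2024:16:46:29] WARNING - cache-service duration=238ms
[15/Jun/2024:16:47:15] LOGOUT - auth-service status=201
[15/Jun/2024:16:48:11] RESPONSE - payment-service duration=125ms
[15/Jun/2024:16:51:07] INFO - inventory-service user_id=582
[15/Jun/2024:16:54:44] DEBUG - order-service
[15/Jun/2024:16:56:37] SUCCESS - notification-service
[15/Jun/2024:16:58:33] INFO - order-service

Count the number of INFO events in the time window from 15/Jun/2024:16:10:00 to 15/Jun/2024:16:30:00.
2

To count events in the time window:

1. Window boundaries: 15/Jun/2024:16:10:00 to 15/Jun/2024:16:30:00
2. Filter for INFO events within this window
3. Count matching events: 2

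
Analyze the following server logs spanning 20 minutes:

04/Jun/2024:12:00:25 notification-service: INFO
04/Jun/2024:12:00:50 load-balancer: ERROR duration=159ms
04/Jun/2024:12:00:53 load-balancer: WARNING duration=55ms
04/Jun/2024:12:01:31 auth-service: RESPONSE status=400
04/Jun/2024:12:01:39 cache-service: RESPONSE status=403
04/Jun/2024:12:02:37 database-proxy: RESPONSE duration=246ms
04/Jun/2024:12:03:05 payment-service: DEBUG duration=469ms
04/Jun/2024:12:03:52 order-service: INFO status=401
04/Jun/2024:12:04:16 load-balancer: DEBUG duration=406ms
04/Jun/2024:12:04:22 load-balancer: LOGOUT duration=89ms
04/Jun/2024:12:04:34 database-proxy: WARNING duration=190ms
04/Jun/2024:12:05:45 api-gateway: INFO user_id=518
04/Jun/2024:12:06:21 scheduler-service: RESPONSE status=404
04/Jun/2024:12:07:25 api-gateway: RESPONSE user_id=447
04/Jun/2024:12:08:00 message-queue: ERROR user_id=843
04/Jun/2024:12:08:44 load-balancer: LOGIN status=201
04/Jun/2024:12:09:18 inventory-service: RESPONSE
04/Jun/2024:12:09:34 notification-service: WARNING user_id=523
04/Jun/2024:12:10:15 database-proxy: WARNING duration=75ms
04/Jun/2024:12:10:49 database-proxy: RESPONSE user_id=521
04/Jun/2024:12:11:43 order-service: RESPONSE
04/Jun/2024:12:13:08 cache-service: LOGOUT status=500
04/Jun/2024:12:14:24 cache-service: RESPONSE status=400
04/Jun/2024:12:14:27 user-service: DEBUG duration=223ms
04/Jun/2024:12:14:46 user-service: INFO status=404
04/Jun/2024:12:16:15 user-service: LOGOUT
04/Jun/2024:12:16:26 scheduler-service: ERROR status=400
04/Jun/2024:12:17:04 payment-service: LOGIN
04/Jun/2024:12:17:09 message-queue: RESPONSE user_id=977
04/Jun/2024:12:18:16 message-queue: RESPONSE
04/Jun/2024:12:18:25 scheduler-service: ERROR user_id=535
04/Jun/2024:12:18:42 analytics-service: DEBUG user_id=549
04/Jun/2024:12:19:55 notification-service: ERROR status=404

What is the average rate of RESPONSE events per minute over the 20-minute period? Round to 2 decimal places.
0.55

To calculate the rate:

1. Count total RESPONSE events: 11
2. Total time period: 20 minutes
3. Rate = 11 / 20 = 0.55 events per minute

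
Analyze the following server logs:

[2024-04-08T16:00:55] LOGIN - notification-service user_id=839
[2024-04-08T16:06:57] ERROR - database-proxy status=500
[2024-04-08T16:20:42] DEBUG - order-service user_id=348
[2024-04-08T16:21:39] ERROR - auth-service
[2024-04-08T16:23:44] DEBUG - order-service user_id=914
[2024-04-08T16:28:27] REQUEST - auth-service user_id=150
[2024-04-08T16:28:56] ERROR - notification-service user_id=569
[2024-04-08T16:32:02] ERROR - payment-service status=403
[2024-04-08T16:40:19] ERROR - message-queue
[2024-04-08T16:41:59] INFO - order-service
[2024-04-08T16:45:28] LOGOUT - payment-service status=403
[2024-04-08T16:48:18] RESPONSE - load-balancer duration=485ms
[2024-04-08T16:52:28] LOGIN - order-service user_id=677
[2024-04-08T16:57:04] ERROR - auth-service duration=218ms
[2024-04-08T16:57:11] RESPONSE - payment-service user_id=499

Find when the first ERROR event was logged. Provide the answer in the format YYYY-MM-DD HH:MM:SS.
2024-04-08 16:06:57

To find the first event:

1. Filter for all ERROR events
2. Sort by timestamp
3. Select the first one
4. Timestamp: 2024-04-08 16:06:57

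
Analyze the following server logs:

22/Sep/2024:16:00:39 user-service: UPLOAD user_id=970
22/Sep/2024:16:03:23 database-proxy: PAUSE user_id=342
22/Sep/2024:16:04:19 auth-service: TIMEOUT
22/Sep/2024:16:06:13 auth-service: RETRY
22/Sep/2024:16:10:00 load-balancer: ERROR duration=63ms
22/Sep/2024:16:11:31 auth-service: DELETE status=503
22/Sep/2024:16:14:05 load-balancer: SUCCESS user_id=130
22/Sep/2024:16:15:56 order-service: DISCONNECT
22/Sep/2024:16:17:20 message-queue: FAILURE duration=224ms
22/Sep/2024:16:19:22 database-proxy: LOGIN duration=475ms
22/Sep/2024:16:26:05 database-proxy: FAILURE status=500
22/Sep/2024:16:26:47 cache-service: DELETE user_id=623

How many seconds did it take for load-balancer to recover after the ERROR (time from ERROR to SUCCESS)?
245

To calculate recovery time:

1. Find ERROR event for load-balancer: 22/Sep/2024:16:10:00
2. Find next SUCCESS event for load-balancer: 22/Sep/2024:16:14:05
3. Recovery time: 22/Sep/2024:16:14:05 - 22/Sep/2024:16:10:00 = 245 seconds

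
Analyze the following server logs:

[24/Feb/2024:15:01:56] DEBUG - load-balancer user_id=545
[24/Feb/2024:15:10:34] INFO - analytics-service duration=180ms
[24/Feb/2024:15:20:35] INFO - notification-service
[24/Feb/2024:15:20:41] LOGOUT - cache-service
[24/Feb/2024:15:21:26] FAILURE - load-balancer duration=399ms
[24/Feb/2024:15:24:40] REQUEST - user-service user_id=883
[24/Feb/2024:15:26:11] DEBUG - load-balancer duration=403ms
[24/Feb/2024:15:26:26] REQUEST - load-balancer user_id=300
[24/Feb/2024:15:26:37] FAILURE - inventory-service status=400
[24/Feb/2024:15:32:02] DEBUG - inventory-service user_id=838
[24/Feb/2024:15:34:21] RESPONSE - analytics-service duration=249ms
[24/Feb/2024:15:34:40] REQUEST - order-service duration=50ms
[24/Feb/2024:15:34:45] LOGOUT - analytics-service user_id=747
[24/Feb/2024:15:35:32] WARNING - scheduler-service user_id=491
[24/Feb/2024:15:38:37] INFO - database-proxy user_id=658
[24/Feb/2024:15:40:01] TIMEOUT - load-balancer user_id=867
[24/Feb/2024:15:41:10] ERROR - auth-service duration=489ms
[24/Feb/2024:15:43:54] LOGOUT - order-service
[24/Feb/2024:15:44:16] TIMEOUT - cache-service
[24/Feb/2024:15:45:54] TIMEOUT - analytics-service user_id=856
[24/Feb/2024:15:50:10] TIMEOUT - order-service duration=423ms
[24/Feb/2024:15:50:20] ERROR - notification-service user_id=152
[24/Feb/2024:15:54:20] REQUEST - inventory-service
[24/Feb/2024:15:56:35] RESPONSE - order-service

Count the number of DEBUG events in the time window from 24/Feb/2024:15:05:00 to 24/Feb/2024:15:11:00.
0

To count events in the time window:

1. Window boundaries: 24/Feb/2024:15:05:00 to 24/Feb/2024:15:11:00
2. Filter for DEBUG events within this window
3. Count matching events: 0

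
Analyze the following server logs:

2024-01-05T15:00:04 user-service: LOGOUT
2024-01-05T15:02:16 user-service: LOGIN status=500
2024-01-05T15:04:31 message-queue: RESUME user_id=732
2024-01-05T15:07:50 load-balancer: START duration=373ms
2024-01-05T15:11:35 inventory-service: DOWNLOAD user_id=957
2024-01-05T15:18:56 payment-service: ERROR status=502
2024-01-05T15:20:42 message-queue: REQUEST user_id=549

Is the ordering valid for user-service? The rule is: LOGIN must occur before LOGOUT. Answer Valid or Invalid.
Invalid

To validate ordering:

1. Required order: LOGIN → LOGOUT
2. Rule: LOGIN must occur before LOGOUT
3. Check actual order of events for user-service
4. Result: Invalid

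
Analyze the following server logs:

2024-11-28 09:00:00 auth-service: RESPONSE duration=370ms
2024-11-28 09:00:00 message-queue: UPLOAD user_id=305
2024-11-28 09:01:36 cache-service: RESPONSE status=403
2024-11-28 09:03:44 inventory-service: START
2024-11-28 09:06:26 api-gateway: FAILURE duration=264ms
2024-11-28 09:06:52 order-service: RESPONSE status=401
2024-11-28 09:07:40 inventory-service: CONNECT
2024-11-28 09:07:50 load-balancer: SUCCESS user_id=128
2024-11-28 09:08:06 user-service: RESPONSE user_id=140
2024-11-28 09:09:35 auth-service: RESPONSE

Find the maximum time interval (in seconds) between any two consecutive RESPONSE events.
316

To find the longest gap:

1. Extract all RESPONSE events in chronological order
2. Calculate time differences between consecutive events
3. Find the maximum difference
4. Longest gap: 316 seconds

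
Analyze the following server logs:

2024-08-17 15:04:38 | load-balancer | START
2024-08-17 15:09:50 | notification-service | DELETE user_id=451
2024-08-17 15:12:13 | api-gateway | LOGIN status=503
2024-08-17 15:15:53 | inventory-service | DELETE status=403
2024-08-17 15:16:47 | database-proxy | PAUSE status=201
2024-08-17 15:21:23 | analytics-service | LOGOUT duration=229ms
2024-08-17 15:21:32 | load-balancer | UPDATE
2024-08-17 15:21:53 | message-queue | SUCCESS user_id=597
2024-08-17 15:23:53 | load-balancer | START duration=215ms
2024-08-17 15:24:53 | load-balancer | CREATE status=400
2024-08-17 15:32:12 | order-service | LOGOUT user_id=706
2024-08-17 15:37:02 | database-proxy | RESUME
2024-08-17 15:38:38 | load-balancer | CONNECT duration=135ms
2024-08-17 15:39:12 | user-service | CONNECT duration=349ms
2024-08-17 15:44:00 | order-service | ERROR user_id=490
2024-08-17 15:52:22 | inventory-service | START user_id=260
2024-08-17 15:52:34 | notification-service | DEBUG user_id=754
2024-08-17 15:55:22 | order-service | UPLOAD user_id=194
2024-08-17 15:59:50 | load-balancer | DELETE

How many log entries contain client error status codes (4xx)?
2

To find matching entries:

1. Pattern to match: client error status codes (4xx)
2. Scan each log entry for the pattern
3. Count matches: 2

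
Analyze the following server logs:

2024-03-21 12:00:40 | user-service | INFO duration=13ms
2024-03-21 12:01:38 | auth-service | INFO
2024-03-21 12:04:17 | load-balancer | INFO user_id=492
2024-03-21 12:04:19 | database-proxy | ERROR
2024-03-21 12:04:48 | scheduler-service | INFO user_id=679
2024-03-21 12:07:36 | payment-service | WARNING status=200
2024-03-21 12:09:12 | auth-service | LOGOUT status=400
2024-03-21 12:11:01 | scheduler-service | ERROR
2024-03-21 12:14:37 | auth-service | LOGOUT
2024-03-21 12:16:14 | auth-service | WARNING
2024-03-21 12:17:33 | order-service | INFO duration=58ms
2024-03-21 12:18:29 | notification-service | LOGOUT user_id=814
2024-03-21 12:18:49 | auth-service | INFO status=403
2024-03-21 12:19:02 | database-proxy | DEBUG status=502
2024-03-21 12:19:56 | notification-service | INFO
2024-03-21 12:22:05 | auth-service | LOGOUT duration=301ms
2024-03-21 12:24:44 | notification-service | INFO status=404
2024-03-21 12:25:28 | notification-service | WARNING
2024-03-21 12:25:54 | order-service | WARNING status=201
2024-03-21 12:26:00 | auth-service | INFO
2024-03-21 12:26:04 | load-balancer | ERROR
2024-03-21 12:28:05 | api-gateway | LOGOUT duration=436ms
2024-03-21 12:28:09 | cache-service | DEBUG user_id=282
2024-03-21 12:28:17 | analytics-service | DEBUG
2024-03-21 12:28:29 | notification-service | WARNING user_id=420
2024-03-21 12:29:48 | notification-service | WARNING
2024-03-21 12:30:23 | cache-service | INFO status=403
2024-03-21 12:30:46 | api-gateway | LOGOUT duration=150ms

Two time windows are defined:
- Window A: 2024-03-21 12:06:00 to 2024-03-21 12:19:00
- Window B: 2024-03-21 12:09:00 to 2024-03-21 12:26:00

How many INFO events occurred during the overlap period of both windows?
2

To find overlap events:

1. Window A: 2024-03-21 12:06:00 to 2024-03-21 12:19:00
2. Window B: 2024-03-21 12:09:00 to 2024-03-21 12:26:00
3. Overlap period: 2024-03-21 12:09:00 to 2024-03-21 12:19:00
4. Count INFO events in overlap: 2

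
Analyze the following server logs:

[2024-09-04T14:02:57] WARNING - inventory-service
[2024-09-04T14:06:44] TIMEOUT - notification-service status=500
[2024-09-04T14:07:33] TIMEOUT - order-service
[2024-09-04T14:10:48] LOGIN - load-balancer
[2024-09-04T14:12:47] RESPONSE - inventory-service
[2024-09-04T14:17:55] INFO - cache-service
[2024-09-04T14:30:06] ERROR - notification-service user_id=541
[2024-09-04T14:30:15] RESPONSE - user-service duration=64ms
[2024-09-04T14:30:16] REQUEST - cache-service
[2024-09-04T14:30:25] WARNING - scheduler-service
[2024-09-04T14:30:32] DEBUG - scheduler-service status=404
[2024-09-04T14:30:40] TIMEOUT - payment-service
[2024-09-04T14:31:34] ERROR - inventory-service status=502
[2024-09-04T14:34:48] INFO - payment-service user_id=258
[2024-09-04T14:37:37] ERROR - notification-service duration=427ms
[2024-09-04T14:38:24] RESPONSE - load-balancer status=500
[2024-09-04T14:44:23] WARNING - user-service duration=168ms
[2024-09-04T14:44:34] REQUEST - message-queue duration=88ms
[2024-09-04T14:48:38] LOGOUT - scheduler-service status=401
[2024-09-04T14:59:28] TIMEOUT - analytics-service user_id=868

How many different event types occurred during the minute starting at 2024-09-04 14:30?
6

To count unique event types:

1. Filter events in the minute starting at 2024-09-04 14:30
2. Extract event types from matching entries
3. Count unique types: 6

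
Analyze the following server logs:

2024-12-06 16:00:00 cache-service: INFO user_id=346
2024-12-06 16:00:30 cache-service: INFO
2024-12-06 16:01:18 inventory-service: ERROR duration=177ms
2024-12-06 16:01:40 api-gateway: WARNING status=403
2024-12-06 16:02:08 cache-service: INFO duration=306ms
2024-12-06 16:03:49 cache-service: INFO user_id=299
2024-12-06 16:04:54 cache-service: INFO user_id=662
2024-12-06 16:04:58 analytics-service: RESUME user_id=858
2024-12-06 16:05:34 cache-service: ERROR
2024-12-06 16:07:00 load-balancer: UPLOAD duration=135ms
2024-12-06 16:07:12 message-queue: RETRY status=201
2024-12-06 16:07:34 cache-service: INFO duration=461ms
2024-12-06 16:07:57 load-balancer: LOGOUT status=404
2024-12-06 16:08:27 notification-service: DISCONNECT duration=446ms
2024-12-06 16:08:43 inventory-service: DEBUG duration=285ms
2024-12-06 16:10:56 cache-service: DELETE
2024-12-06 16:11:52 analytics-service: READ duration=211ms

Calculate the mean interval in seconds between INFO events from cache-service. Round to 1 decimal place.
90.8

To calculate average interval:

1. Find all INFO events for cache-service in order
2. Calculate time gaps between consecutive events
3. Compute mean of gaps: 454 / 5 = 90.8 seconds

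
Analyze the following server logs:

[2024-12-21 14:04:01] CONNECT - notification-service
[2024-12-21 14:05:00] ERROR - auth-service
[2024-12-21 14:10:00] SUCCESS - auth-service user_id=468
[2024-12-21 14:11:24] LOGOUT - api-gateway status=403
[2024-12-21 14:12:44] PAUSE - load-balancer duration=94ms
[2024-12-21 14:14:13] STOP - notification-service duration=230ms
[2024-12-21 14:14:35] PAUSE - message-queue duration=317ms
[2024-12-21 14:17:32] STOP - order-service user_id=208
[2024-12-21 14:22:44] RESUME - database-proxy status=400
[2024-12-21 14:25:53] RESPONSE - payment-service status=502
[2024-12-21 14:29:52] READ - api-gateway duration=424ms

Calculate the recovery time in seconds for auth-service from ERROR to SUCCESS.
300

To calculate recovery time:

1. Find ERROR event for auth-service: 2024-12-21 14:05:00
2. Find next SUCCESS event for auth-service: 2024-12-21 14:10:00
3. Recovery time: 2024-12-21 14:10:00 - 2024-12-21 14:05:00 = 300 seconds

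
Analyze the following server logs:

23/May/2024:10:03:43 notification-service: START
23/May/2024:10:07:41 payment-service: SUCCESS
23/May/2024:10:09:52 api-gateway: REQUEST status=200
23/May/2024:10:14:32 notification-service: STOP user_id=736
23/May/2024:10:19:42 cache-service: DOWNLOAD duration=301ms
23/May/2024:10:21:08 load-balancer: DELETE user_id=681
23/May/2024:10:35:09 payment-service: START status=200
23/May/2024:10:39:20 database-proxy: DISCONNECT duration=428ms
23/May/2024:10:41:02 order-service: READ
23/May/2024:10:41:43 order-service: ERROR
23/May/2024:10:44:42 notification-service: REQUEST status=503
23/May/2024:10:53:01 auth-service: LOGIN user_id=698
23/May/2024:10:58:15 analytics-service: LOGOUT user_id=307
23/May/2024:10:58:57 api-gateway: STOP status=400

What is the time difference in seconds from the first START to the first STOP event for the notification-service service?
649

To find the time between events:

1. Locate the first START event for notification-service: 23/May/2024:10:03:43
2. Locate the first STOP event for notification-service: 23/May/2024:10:14:32
3. Calculate the difference: 23/May/2024:10:14:32 - 23/May/2024:10:03:43 = 649 seconds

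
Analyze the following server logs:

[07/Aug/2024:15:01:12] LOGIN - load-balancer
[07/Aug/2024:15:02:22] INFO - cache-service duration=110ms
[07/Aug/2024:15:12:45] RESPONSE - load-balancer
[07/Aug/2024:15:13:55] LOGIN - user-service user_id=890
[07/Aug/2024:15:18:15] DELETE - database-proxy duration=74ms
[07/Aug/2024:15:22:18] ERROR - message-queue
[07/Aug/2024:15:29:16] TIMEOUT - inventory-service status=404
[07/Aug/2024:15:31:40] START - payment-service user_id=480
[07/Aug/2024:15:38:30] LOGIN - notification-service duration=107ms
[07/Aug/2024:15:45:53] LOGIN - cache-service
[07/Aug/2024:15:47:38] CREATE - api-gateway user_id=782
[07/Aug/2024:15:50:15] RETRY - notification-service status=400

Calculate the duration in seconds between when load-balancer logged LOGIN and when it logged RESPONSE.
693

To find the time between events:

1. Locate the first LOGIN event for load-balancer: 07/Aug/2024:15:01:12
2. Locate the first RESPONSE event for load-balancer: 07/Aug/2024:15:12:45
3. Calculate the difference: 07/Aug/2024:15:12:45 - 07/Aug/2024:15:01:12 = 693 seconds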